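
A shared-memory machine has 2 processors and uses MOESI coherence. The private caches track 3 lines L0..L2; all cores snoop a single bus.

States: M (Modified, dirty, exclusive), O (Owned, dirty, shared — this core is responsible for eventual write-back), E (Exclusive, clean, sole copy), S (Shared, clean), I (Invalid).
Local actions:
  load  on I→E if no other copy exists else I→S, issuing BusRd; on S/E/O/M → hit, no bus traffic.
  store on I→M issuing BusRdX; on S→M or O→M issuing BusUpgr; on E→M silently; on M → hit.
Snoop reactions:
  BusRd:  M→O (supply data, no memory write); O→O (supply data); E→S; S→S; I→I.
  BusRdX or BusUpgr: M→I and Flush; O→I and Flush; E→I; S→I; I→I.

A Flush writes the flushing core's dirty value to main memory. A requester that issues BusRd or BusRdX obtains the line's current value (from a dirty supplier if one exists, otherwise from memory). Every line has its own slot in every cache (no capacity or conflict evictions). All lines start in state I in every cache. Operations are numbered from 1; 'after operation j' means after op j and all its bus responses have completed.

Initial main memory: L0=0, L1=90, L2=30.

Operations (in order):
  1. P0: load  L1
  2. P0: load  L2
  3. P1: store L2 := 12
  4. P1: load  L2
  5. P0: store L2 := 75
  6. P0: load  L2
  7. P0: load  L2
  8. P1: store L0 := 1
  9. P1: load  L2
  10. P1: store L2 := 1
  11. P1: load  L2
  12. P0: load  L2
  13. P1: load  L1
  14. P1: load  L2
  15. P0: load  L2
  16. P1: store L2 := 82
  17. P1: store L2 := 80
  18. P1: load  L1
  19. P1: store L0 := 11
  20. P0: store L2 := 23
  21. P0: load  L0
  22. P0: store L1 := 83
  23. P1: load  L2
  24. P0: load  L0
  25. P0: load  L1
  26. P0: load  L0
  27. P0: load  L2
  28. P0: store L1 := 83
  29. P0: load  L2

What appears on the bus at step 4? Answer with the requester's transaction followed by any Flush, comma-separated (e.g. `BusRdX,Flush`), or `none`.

[1] P0: load  L1 | P0:E(90), P1:I | bus: BusRd
[2] P0: load  L2 | P0:E(30), P1:I | bus: BusRd
[3] P1: store L2 := 12 | P0:I, P1:M(12) | bus: BusRdX
[4] P1: load  L2 | P0:I, P1:M(12) | bus: none
[5] P0: store L2 := 75 | P0:M(75), P1:I | bus: BusRdX,Flush
[6] P0: load  L2 | P0:M(75), P1:I | bus: none
[7] P0: load  L2 | P0:M(75), P1:I | bus: none
[8] P1: store L0 := 1 | P0:I, P1:M(1) | bus: BusRdX
[9] P1: load  L2 | P0:O(75), P1:S(75) | bus: BusRd
[10] P1: store L2 := 1 | P0:I, P1:M(1) | bus: BusUpgr,Flush
[11] P1: load  L2 | P0:I, P1:M(1) | bus: none
[12] P0: load  L2 | P0:S(1), P1:O(1) | bus: BusRd
[13] P1: load  L1 | P0:S(90), P1:S(90) | bus: BusRd
[14] P1: load  L2 | P0:S(1), P1:O(1) | bus: none
[15] P0: load  L2 | P0:S(1), P1:O(1) | bus: none
[16] P1: store L2 := 82 | P0:I, P1:M(82) | bus: BusUpgr
[17] P1: store L2 := 80 | P0:I, P1:M(80) | bus: none
[18] P1: load  L1 | P0:S(90), P1:S(90) | bus: none
[19] P1: store L0 := 11 | P0:I, P1:M(11) | bus: none
[20] P0: store L2 := 23 | P0:M(23), P1:I | bus: BusRdX,Flush
[21] P0: load  L0 | P0:S(11), P1:O(11) | bus: BusRd
[22] P0: store L1 := 83 | P0:M(83), P1:I | bus: BusUpgr
[23] P1: load  L2 | P0:O(23), P1:S(23) | bus: BusRd
[24] P0: load  L0 | P0:S(11), P1:O(11) | bus: none
[25] P0: load  L1 | P0:M(83), P1:I | bus: none
[26] P0: load  L0 | P0:S(11), P1:O(11) | bus: none
[27] P0: load  L2 | P0:O(23), P1:S(23) | bus: none
[28] P0: store L1 := 83 | P0:M(83), P1:I | bus: none
[29] P0: load  L2 | P0:O(23), P1:S(23) | bus: none

bus = none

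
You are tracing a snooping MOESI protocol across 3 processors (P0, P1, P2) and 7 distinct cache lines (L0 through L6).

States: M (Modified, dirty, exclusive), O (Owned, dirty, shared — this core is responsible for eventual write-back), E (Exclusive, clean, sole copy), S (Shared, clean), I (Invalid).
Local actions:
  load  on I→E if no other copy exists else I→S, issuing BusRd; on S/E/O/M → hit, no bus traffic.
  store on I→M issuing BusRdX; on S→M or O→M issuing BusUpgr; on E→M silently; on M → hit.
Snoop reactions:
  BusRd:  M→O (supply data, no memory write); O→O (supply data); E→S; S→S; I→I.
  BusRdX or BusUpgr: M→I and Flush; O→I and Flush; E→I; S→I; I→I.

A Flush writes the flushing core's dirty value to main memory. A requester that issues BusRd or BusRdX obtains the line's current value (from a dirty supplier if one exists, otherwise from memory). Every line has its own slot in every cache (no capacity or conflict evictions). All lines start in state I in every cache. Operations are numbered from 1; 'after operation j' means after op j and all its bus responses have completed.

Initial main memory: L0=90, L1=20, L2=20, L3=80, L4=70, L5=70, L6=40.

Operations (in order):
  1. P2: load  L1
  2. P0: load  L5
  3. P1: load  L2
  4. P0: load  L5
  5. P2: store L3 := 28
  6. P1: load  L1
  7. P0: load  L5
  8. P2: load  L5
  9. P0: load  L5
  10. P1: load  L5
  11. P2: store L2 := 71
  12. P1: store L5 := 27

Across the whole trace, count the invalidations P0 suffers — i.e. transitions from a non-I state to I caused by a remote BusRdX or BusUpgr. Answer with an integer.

  op1 P2: load  L1 → I/I/E on L1; bus BusRd; mem=20
  op2 P0: load  L5 → E/I/I on L5; bus BusRd; mem=70
  op3 P1: load  L2 → I/E/I on L2; bus BusRd; mem=20
  op4 P0: load  L5 → E/I/I on L5; bus (none); mem=70
  op5 P2: store L3 := 28 → I/I/M on L3; bus BusRdX; mem=80
  op6 P1: load  L1 → I/S/S on L1; bus BusRd; mem=20
  op7 P0: load  L5 → E/I/I on L5; bus (none); mem=70
  op8 P2: load  L5 → S/I/S on L5; bus BusRd; mem=70
  op9 P0: load  L5 → S/I/S on L5; bus (none); mem=70
  op10 P1: load  L5 → S/S/S on L5; bus BusRd; mem=70
  op11 P2: store L2 := 71 → I/I/M on L2; bus BusRdX; mem=20
  op12 P1: store L5 := 27 → I/M/I on L5; bus BusUpgr; mem=70

invalidations = 1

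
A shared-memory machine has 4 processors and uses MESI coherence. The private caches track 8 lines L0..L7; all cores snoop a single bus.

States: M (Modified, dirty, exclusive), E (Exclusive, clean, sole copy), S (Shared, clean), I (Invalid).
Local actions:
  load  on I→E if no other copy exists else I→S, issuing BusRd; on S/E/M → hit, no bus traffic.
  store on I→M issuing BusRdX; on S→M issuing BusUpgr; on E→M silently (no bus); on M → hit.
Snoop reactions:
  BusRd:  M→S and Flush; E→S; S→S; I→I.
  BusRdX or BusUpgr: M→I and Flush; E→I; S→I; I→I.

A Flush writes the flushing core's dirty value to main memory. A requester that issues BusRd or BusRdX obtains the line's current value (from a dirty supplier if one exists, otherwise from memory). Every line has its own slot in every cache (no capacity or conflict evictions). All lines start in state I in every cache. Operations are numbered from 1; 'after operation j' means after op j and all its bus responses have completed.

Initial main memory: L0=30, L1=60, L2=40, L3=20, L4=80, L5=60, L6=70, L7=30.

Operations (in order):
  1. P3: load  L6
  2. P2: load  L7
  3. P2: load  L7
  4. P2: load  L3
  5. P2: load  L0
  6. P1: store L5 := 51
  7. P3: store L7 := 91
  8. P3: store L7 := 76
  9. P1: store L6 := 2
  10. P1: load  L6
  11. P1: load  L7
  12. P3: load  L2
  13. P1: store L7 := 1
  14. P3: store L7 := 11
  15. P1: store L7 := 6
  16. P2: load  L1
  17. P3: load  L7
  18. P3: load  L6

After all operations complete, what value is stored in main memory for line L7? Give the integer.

memory[L7] = 6

step 1: P3: load  L6  ⟶  IIIE  (L6)  txn=BusRd  M[L6]=70
step 2: P2: load  L7  ⟶  IIEI  (L7)  txn=BusRd  M[L7]=30
step 3: P2: load  L7  ⟶  IIEI  (L7)  txn=∅  M[L7]=30
step 4: P2: load  L3  ⟶  IIEI  (L3)  txn=BusRd  M[L3]=20
step 5: P2: load  L0  ⟶  IIEI  (L0)  txn=BusRd  M[L0]=30
step 6: P1: store L5 := 51  ⟶  IMII  (L5)  txn=BusRdX  M[L5]=60
step 7: P3: store L7 := 91  ⟶  IIIM  (L7)  txn=BusRdX  M[L7]=30
step 8: P3: store L7 := 76  ⟶  IIIM  (L7)  txn=∅  M[L7]=30
step 9: P1: store L6 := 2  ⟶  IMII  (L6)  txn=BusRdX  M[L6]=70
step 10: P1: load  L6  ⟶  IMII  (L6)  txn=∅  M[L6]=70
step 11: P1: load  L7  ⟶  ISIS  (L7)  txn=BusRd+Flush  M[L7]=76
step 12: P3: load  L2  ⟶  IIIE  (L2)  txn=BusRd  M[L2]=40
step 13: P1: store L7 := 1  ⟶  IMII  (L7)  txn=BusUpgr  M[L7]=76
step 14: P3: store L7 := 11  ⟶  IIIM  (L7)  txn=BusRdX+Flush  M[L7]=1
step 15: P1: store L7 := 6  ⟶  IMII  (L7)  txn=BusRdX+Flush  M[L7]=11
step 16: P2: load  L1  ⟶  IIEI  (L1)  txn=BusRd  M[L1]=60
step 17: P3: load  L7  ⟶  ISIS  (L7)  txn=BusRd+Flush  M[L7]=6
step 18: P3: load  L6  ⟶  ISIS  (L6)  txn=BusRd+Flush  M[L6]=2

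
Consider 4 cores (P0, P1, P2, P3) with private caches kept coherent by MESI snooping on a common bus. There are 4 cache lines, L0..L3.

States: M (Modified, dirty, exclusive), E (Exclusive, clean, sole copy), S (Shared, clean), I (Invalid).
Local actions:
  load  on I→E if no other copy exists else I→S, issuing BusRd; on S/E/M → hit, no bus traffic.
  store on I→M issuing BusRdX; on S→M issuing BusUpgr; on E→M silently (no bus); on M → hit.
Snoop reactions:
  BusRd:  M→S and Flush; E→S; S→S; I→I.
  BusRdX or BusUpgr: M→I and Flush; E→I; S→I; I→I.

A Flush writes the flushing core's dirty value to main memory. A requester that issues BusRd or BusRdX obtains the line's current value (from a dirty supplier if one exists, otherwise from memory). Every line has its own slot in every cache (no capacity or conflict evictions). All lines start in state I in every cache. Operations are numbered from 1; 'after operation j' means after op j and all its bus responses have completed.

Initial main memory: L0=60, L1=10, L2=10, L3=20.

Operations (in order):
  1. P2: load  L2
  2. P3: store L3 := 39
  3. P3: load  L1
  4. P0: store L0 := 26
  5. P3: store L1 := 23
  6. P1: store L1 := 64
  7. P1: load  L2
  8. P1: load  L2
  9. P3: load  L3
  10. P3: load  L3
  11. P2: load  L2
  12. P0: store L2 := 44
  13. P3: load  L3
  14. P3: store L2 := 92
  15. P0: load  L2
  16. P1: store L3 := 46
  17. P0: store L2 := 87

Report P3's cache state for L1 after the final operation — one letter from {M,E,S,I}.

state = I

1. P2: load  L2  bus=[BusRd]  L2: P0=I P1=I P2=E P3=I  mem[L2]=10
2. P3: store L3 := 39  bus=[BusRdX]  L3: P0=I P1=I P2=I P3=M  mem[L3]=20
3. P3: load  L1  bus=[BusRd]  L1: P0=I P1=I P2=I P3=E  mem[L1]=10
4. P0: store L0 := 26  bus=[BusRdX]  L0: P0=M P1=I P2=I P3=I  mem[L0]=60
5. P3: store L1 := 23  bus=[-]  L1: P0=I P1=I P2=I P3=M  mem[L1]=10
6. P1: store L1 := 64  bus=[BusRdX,Flush]  L1: P0=I P1=M P2=I P3=I  mem[L1]=23
7. P1: load  L2  bus=[BusRd]  L2: P0=I P1=S P2=S P3=I  mem[L2]=10
8. P1: load  L2  bus=[-]  L2: P0=I P1=S P2=S P3=I  mem[L2]=10
9. P3: load  L3  bus=[-]  L3: P0=I P1=I P2=I P3=M  mem[L3]=20
10. P3: load  L3  bus=[-]  L3: P0=I P1=I P2=I P3=M  mem[L3]=20
11. P2: load  L2  bus=[-]  L2: P0=I P1=S P2=S P3=I  mem[L2]=10
12. P0: store L2 := 44  bus=[BusRdX]  L2: P0=M P1=I P2=I P3=I  mem[L2]=10
13. P3: load  L3  bus=[-]  L3: P0=I P1=I P2=I P3=M  mem[L3]=20
14. P3: store L2 := 92  bus=[BusRdX,Flush]  L2: P0=I P1=I P2=I P3=M  mem[L2]=44
15. P0: load  L2  bus=[BusRd,Flush]  L2: P0=S P1=I P2=I P3=S  mem[L2]=92
16. P1: store L3 := 46  bus=[BusRdX,Flush]  L3: P0=I P1=M P2=I P3=I  mem[L3]=39
17. P0: store L2 := 87  bus=[BusUpgr]  L2: P0=M P1=I P2=I P3=I  mem[L2]=92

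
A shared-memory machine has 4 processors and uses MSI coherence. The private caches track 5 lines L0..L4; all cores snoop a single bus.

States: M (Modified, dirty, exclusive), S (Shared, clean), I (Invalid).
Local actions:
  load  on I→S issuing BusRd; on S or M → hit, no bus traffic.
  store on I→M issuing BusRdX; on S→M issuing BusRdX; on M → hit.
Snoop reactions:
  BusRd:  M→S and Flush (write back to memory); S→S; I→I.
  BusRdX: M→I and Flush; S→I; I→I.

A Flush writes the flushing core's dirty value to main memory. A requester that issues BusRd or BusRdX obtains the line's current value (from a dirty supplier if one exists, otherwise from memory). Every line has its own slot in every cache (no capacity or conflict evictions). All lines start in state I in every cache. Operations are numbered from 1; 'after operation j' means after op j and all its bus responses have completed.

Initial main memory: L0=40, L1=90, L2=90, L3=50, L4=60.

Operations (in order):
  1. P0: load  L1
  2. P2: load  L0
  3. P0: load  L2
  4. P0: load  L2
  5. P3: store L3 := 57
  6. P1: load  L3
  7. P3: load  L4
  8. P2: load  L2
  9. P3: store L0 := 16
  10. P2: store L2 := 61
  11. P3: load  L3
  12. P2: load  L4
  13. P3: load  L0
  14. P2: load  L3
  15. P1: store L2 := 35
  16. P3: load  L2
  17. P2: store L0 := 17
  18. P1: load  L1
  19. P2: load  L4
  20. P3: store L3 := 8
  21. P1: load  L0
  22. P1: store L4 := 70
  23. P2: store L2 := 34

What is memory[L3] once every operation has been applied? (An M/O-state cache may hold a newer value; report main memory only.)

memory[L3] = 57

  op1 P0: load  L1 → S/I/I/I on L1; bus BusRd; mem=90
  op2 P2: load  L0 → I/I/S/I on L0; bus BusRd; mem=40
  op3 P0: load  L2 → S/I/I/I on L2; bus BusRd; mem=90
  op4 P0: load  L2 → S/I/I/I on L2; bus (none); mem=90
  op5 P3: store L3 := 57 → I/I/I/M on L3; bus BusRdX; mem=50
  op6 P1: load  L3 → I/S/I/S on L3; bus BusRd Flush; mem=57
  op7 P3: load  L4 → I/I/I/S on L4; bus BusRd; mem=60
  op8 P2: load  L2 → S/I/S/I on L2; bus BusRd; mem=90
  op9 P3: store L0 := 16 → I/I/I/M on L0; bus BusRdX; mem=40
  op10 P2: store L2 := 61 → I/I/M/I on L2; bus BusRdX; mem=90
  op11 P3: load  L3 → I/S/I/S on L3; bus (none); mem=57
  op12 P2: load  L4 → I/I/S/S on L4; bus BusRd; mem=60
  op13 P3: load  L0 → I/I/I/M on L0; bus (none); mem=40
  op14 P2: load  L3 → I/S/S/S on L3; bus BusRd; mem=57
  op15 P1: store L2 := 35 → I/M/I/I on L2; bus BusRdX Flush; mem=61
  op16 P3: load  L2 → I/S/I/S on L2; bus BusRd Flush; mem=35
  op17 P2: store L0 := 17 → I/I/M/I on L0; bus BusRdX Flush; mem=16
  op18 P1: load  L1 → S/S/I/I on L1; bus BusRd; mem=90
  op19 P2: load  L4 → I/I/S/S on L4; bus (none); mem=60
  op20 P3: store L3 := 8 → I/I/I/M on L3; bus BusRdX; mem=57
  op21 P1: load  L0 → I/S/S/I on L0; bus BusRd Flush; mem=17
  op22 P1: store L4 := 70 → I/M/I/I on L4; bus BusRdX; mem=60
  op23 P2: store L2 := 34 → I/I/M/I on L2; bus BusRdX; mem=35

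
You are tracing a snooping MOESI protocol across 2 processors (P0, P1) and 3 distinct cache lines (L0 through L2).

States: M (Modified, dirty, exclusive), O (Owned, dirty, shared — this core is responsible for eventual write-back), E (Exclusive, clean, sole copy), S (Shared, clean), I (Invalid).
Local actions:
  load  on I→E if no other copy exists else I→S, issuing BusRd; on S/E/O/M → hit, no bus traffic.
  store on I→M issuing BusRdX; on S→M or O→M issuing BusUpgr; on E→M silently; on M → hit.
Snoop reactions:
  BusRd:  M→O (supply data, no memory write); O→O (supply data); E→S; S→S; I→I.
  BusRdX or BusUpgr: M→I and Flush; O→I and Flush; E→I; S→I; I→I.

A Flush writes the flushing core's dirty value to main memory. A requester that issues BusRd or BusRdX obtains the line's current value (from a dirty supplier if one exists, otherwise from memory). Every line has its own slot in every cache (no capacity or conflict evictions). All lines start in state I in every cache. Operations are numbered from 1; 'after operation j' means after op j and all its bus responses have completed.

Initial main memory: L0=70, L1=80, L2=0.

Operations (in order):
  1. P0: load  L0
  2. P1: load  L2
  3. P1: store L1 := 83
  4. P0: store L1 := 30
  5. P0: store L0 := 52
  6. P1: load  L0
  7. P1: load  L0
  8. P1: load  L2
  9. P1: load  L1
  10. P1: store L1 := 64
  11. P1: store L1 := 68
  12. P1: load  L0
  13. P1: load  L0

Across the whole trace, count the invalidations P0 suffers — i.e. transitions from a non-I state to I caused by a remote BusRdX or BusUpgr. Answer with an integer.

step 1: P0: load  L0  ⟶  EI  (L0)  txn=BusRd  M[L0]=70
step 2: P1: load  L2  ⟶  IE  (L2)  txn=BusRd  M[L2]=0
step 3: P1: store L1 := 83  ⟶  IM  (L1)  txn=BusRdX  M[L1]=80
step 4: P0: store L1 := 30  ⟶  MI  (L1)  txn=BusRdX+Flush  M[L1]=83
step 5: P0: store L0 := 52  ⟶  MI  (L0)  txn=∅  M[L0]=70
step 6: P1: load  L0  ⟶  OS  (L0)  txn=BusRd  M[L0]=70
step 7: P1: load  L0  ⟶  OS  (L0)  txn=∅  M[L0]=70
step 8: P1: load  L2  ⟶  IE  (L2)  txn=∅  M[L2]=0
step 9: P1: load  L1  ⟶  OS  (L1)  txn=BusRd  M[L1]=83
step 10: P1: store L1 := 64  ⟶  IM  (L1)  txn=BusUpgr+Flush  M[L1]=30
step 11: P1: store L1 := 68  ⟶  IM  (L1)  txn=∅  M[L1]=30
step 12: P1: load  L0  ⟶  OS  (L0)  txn=∅  M[L0]=70
step 13: P1: load  L0  ⟶  OS  (L0)  txn=∅  M[L0]=70

invalidations = 1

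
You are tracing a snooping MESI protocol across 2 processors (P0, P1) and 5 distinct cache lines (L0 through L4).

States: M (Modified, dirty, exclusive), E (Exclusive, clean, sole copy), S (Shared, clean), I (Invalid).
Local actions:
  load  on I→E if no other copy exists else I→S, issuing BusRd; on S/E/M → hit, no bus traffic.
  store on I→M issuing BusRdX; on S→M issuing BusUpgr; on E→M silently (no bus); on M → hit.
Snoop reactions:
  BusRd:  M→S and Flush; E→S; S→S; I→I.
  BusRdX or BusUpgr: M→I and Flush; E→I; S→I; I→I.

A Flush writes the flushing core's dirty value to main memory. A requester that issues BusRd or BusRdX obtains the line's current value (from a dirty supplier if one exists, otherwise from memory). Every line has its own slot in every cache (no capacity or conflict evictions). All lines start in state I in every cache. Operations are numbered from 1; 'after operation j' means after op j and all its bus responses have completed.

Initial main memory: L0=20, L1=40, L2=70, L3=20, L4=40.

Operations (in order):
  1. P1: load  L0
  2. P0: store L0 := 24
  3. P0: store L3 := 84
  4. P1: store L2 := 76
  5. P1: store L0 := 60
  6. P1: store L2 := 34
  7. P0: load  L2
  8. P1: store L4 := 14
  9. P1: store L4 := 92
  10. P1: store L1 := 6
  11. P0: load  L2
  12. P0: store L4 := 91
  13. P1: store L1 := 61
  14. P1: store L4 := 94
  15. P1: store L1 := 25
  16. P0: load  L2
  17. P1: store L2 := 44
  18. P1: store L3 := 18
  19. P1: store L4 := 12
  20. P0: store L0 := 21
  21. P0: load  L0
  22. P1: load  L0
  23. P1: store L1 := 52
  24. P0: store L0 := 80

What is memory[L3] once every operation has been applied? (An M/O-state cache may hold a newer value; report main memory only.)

  op1 P1: load  L0 → I/E on L0; bus BusRd; mem=20
  op2 P0: store L0 := 24 → M/I on L0; bus BusRdX; mem=20
  op3 P0: store L3 := 84 → M/I on L3; bus BusRdX; mem=20
  op4 P1: store L2 := 76 → I/M on L2; bus BusRdX; mem=70
  op5 P1: store L0 := 60 → I/M on L0; bus BusRdX Flush; mem=24
  op6 P1: store L2 := 34 → I/M on L2; bus (none); mem=70
  op7 P0: load  L2 → S/S on L2; bus BusRd Flush; mem=34
  op8 P1: store L4 := 14 → I/M on L4; bus BusRdX; mem=40
  op9 P1: store L4 := 92 → I/M on L4; bus (none); mem=40
  op10 P1: store L1 := 6 → I/M on L1; bus BusRdX; mem=40
  op11 P0: load  L2 → S/S on L2; bus (none); mem=34
  op12 P0: store L4 := 91 → M/I on L4; bus BusRdX Flush; mem=92
  op13 P1: store L1 := 61 → I/M on L1; bus (none); mem=40
  op14 P1: store L4 := 94 → I/M on L4; bus BusRdX Flush; mem=91
  op15 P1: store L1 := 25 → I/M on L1; bus (none); mem=40
  op16 P0: load  L2 → S/S on L2; bus (none); mem=34
  op17 P1: store L2 := 44 → I/M on L2; bus BusUpgr; mem=34
  op18 P1: store L3 := 18 → I/M on L3; bus BusRdX Flush; mem=84
  op19 P1: store L4 := 12 → I/M on L4; bus (none); mem=91
  op20 P0: store L0 := 21 → M/I on L0; bus BusRdX Flush; mem=60
  op21 P0: load  L0 → M/I on L0; bus (none); mem=60
  op22 P1: load  L0 → S/S on L0; bus BusRd Flush; mem=21
  op23 P1: store L1 := 52 → I/M on L1; bus (none); mem=40
  op24 P0: store L0 := 80 → M/I on L0; bus BusUpgr; mem=21

memory[L3] = 84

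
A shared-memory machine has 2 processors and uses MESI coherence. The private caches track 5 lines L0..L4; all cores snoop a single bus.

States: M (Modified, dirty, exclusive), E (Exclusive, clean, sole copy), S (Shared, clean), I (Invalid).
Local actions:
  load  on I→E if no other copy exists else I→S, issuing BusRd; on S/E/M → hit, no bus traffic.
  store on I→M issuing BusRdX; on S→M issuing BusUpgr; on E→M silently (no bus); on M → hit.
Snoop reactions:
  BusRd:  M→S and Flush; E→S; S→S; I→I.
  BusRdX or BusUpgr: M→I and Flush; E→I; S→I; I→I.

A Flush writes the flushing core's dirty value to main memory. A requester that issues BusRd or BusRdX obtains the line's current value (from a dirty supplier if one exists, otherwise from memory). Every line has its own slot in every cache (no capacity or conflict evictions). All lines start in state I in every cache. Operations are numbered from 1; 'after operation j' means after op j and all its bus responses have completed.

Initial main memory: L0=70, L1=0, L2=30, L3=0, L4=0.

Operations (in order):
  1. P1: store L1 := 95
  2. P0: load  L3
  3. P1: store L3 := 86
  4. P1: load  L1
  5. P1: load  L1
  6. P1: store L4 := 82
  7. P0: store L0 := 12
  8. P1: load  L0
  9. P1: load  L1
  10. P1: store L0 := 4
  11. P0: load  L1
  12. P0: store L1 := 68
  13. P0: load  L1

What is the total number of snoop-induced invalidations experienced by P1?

[1] P1: store L1 := 95 | P0:I, P1:M(95) | bus: BusRdX
[2] P0: load  L3 | P0:E(0), P1:I | bus: BusRd
[3] P1: store L3 := 86 | P0:I, P1:M(86) | bus: BusRdX
[4] P1: load  L1 | P0:I, P1:M(95) | bus: none
[5] P1: load  L1 | P0:I, P1:M(95) | bus: none
[6] P1: store L4 := 82 | P0:I, P1:M(82) | bus: BusRdX
[7] P0: store L0 := 12 | P0:M(12), P1:I | bus: BusRdX
[8] P1: load  L0 | P0:S(12), P1:S(12) | bus: BusRd,Flush
[9] P1: load  L1 | P0:I, P1:M(95) | bus: none
[10] P1: store L0 := 4 | P0:I, P1:M(4) | bus: BusUpgr
[11] P0: load  L1 | P0:S(95), P1:S(95) | bus: BusRd,Flush
[12] P0: store L1 := 68 | P0:M(68), P1:I | bus: BusUpgr
[13] P0: load  L1 | P0:M(68), P1:I | bus: none

invalidations = 1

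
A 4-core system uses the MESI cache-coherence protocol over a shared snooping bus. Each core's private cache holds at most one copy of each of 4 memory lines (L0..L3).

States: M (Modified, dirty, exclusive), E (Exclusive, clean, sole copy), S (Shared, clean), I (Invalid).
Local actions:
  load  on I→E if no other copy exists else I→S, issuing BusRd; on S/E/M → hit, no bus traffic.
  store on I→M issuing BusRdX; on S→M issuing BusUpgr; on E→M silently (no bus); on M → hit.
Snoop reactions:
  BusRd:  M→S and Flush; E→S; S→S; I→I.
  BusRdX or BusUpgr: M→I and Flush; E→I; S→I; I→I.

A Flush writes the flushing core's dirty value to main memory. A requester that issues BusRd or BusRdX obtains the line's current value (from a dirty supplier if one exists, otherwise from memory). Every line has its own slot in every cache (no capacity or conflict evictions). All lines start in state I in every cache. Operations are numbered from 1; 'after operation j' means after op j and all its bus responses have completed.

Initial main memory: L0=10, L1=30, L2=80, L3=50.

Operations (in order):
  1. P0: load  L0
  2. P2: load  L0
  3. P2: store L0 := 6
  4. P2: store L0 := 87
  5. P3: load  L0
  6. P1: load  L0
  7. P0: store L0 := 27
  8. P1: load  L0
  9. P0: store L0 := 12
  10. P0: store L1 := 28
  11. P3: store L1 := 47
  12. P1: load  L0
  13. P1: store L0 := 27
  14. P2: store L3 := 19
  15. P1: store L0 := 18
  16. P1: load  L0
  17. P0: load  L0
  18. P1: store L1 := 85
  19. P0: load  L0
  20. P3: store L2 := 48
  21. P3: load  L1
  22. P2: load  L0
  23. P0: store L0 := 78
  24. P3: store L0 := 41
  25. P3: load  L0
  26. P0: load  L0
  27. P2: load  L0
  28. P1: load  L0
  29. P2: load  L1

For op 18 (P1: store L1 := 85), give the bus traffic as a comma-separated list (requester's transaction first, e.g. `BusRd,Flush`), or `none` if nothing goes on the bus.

bus = BusRdX,Flush

1. P0: load  L0  bus=[BusRd]  L0: P0=E P1=I P2=I P3=I  mem[L0]=10
2. P2: load  L0  bus=[BusRd]  L0: P0=S P1=I P2=S P3=I  mem[L0]=10
3. P2: store L0 := 6  bus=[BusUpgr]  L0: P0=I P1=I P2=M P3=I  mem[L0]=10
4. P2: store L0 := 87  bus=[-]  L0: P0=I P1=I P2=M P3=I  mem[L0]=10
5. P3: load  L0  bus=[BusRd,Flush]  L0: P0=I P1=I P2=S P3=S  mem[L0]=87
6. P1: load  L0  bus=[BusRd]  L0: P0=I P1=S P2=S P3=S  mem[L0]=87
7. P0: store L0 := 27  bus=[BusRdX]  L0: P0=M P1=I P2=I P3=I  mem[L0]=87
8. P1: load  L0  bus=[BusRd,Flush]  L0: P0=S P1=S P2=I P3=I  mem[L0]=27
9. P0: store L0 := 12  bus=[BusUpgr]  L0: P0=M P1=I P2=I P3=I  mem[L0]=27
10. P0: store L1 := 28  bus=[BusRdX]  L1: P0=M P1=I P2=I P3=I  mem[L1]=30
11. P3: store L1 := 47  bus=[BusRdX,Flush]  L1: P0=I P1=I P2=I P3=M  mem[L1]=28
12. P1: load  L0  bus=[BusRd,Flush]  L0: P0=S P1=S P2=I P3=I  mem[L0]=12
13. P1: store L0 := 27  bus=[BusUpgr]  L0: P0=I P1=M P2=I P3=I  mem[L0]=12
14. P2: store L3 := 19  bus=[BusRdX]  L3: P0=I P1=I P2=M P3=I  mem[L3]=50
15. P1: store L0 := 18  bus=[-]  L0: P0=I P1=M P2=I P3=I  mem[L0]=12
16. P1: load  L0  bus=[-]  L0: P0=I P1=M P2=I P3=I  mem[L0]=12
17. P0: load  L0  bus=[BusRd,Flush]  L0: P0=S P1=S P2=I P3=I  mem[L0]=18
18. P1: store L1 := 85  bus=[BusRdX,Flush]  L1: P0=I P1=M P2=I P3=I  mem[L1]=47
19. P0: load  L0  bus=[-]  L0: P0=S P1=S P2=I P3=I  mem[L0]=18
20. P3: store L2 := 48  bus=[BusRdX]  L2: P0=I P1=I P2=I P3=M  mem[L2]=80
21. P3: load  L1  bus=[BusRd,Flush]  L1: P0=I P1=S P2=I P3=S  mem[L1]=85
22. P2: load  L0  bus=[BusRd]  L0: P0=S P1=S P2=S P3=I  mem[L0]=18
23. P0: store L0 := 78  bus=[BusUpgr]  L0: P0=M P1=I P2=I P3=I  mem[L0]=18
24. P3: store L0 := 41  bus=[BusRdX,Flush]  L0: P0=I P1=I P2=I P3=M  mem[L0]=78
25. P3: load  L0  bus=[-]  L0: P0=I P1=I P2=I P3=M  mem[L0]=78
26. P0: load  L0  bus=[BusRd,Flush]  L0: P0=S P1=I P2=I P3=S  mem[L0]=41
27. P2: load  L0  bus=[BusRd]  L0: P0=S P1=I P2=S P3=S  mem[L0]=41
28. P1: load  L0  bus=[BusRd]  L0: P0=S P1=S P2=S P3=S  mem[L0]=41
29. P2: load  L1  bus=[BusRd]  L1: P0=I P1=S P2=S P3=S  mem[L1]=85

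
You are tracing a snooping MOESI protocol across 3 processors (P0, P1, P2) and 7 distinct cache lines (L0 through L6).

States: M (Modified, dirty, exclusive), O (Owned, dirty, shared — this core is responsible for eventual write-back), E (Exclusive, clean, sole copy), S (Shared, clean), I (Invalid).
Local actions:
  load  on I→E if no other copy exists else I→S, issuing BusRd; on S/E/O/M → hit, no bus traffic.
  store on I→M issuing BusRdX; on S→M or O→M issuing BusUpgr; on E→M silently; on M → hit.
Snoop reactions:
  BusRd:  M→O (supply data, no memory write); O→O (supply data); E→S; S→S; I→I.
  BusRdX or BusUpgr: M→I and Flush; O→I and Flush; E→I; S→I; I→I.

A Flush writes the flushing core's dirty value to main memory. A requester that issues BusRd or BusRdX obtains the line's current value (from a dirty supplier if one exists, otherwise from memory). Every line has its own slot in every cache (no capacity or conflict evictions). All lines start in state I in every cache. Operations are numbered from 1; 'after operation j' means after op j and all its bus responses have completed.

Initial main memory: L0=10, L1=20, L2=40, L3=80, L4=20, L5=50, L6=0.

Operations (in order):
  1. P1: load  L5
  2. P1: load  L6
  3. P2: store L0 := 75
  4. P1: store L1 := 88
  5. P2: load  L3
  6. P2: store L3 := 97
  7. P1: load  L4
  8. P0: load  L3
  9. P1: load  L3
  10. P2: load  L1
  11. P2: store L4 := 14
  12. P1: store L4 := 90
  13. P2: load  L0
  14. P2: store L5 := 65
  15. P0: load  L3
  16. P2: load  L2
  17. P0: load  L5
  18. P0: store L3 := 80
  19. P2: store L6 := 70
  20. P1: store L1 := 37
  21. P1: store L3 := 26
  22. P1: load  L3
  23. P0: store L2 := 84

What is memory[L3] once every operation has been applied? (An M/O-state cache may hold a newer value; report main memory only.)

[1] P1: load  L5 | P0:I, P1:E(50), P2:I | bus: BusRd
[2] P1: load  L6 | P0:I, P1:E(0), P2:I | bus: BusRd
[3] P2: store L0 := 75 | P0:I, P1:I, P2:M(75) | bus: BusRdX
[4] P1: store L1 := 88 | P0:I, P1:M(88), P2:I | bus: BusRdX
[5] P2: load  L3 | P0:I, P1:I, P2:E(80) | bus: BusRd
[6] P2: store L3 := 97 | P0:I, P1:I, P2:M(97) | bus: none
[7] P1: load  L4 | P0:I, P1:E(20), P2:I | bus: BusRd
[8] P0: load  L3 | P0:S(97), P1:I, P2:O(97) | bus: BusRd
[9] P1: load  L3 | P0:S(97), P1:S(97), P2:O(97) | bus: BusRd
[10] P2: load  L1 | P0:I, P1:O(88), P2:S(88) | bus: BusRd
[11] P2: store L4 := 14 | P0:I, P1:I, P2:M(14) | bus: BusRdX
[12] P1: store L4 := 90 | P0:I, P1:M(90), P2:I | bus: BusRdX,Flush
[13] P2: load  L0 | P0:I, P1:I, P2:M(75) | bus: none
[14] P2: store L5 := 65 | P0:I, P1:I, P2:M(65) | bus: BusRdX
[15] P0: load  L3 | P0:S(97), P1:S(97), P2:O(97) | bus: none
[16] P2: load  L2 | P0:I, P1:I, P2:E(40) | bus: BusRd
[17] P0: load  L5 | P0:S(65), P1:I, P2:O(65) | bus: BusRd
[18] P0: store L3 := 80 | P0:M(80), P1:I, P2:I | bus: BusUpgr,Flush
[19] P2: store L6 := 70 | P0:I, P1:I, P2:M(70) | bus: BusRdX
[20] P1: store L1 := 37 | P0:I, P1:M(37), P2:I | bus: BusUpgr
[21] P1: store L3 := 26 | P0:I, P1:M(26), P2:I | bus: BusRdX,Flush
[22] P1: load  L3 | P0:I, P1:M(26), P2:I | bus: none
[23] P0: store L2 := 84 | P0:M(84), P1:I, P2:I | bus: BusRdX

memory[L3] = 80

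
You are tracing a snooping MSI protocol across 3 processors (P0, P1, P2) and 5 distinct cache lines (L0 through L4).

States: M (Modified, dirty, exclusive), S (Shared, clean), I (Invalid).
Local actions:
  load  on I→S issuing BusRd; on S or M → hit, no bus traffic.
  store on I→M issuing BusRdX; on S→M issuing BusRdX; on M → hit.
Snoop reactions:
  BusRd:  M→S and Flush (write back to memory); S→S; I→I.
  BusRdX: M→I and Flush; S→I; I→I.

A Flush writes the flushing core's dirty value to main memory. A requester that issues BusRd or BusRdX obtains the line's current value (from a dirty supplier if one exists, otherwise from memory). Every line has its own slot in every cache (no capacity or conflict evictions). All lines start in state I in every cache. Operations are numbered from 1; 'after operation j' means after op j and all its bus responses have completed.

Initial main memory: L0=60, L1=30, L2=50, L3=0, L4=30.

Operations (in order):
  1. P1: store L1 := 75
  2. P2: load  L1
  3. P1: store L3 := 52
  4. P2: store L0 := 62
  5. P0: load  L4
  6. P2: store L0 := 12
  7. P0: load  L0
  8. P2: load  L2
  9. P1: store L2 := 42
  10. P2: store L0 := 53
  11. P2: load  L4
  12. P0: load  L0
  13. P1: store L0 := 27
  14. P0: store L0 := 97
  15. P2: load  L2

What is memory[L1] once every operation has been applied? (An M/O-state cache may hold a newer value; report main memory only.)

memory[L1] = 75

1. P1: store L1 := 75  bus=[BusRdX]  L1: P0=I P1=M P2=I  mem[L1]=30
2. P2: load  L1  bus=[BusRd,Flush]  L1: P0=I P1=S P2=S  mem[L1]=75
3. P1: store L3 := 52  bus=[BusRdX]  L3: P0=I P1=M P2=I  mem[L3]=0
4. P2: store L0 := 62  bus=[BusRdX]  L0: P0=I P1=I P2=M  mem[L0]=60
5. P0: load  L4  bus=[BusRd]  L4: P0=S P1=I P2=I  mem[L4]=30
6. P2: store L0 := 12  bus=[-]  L0: P0=I P1=I P2=M  mem[L0]=60
7. P0: load  L0  bus=[BusRd,Flush]  L0: P0=S P1=I P2=S  mem[L0]=12
8. P2: load  L2  bus=[BusRd]  L2: P0=I P1=I P2=S  mem[L2]=50
9. P1: store L2 := 42  bus=[BusRdX]  L2: P0=I P1=M P2=I  mem[L2]=50
10. P2: store L0 := 53  bus=[BusRdX]  L0: P0=I P1=I P2=M  mem[L0]=12
11. P2: load  L4  bus=[BusRd]  L4: P0=S P1=I P2=S  mem[L4]=30
12. P0: load  L0  bus=[BusRd,Flush]  L0: P0=S P1=I P2=S  mem[L0]=53
13. P1: store L0 := 27  bus=[BusRdX]  L0: P0=I P1=M P2=I  mem[L0]=53
14. P0: store L0 := 97  bus=[BusRdX,Flush]  L0: P0=M P1=I P2=I  mem[L0]=27
15. P2: load  L2  bus=[BusRd,Flush]  L2: P0=I P1=S P2=S  mem[L2]=42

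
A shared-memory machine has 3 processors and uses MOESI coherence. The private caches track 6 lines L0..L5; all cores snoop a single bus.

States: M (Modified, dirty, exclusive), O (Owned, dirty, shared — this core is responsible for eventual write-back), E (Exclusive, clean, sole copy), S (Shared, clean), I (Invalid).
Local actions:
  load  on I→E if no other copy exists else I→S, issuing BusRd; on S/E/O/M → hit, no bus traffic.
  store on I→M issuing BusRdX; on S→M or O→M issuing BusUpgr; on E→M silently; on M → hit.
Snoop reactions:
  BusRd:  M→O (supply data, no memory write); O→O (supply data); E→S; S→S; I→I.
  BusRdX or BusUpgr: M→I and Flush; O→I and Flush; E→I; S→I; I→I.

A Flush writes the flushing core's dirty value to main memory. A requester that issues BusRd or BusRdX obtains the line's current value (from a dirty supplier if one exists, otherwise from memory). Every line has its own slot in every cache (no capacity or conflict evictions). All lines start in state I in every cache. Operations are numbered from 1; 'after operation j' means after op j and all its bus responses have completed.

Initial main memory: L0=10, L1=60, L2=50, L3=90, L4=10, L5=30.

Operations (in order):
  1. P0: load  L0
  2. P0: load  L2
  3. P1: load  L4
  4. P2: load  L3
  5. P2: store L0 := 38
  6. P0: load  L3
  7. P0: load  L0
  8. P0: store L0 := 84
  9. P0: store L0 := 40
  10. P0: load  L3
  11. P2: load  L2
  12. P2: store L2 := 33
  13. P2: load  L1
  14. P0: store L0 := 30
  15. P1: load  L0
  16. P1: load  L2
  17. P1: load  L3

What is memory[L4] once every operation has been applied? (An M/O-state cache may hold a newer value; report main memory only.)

memory[L4] = 10

[1] P0: load  L0 | P0:E(10), P1:I, P2:I | bus: BusRd
[2] P0: load  L2 | P0:E(50), P1:I, P2:I | bus: BusRd
[3] P1: load  L4 | P0:I, P1:E(10), P2:I | bus: BusRd
[4] P2: load  L3 | P0:I, P1:I, P2:E(90) | bus: BusRd
[5] P2: store L0 := 38 | P0:I, P1:I, P2:M(38) | bus: BusRdX
[6] P0: load  L3 | P0:S(90), P1:I, P2:S(90) | bus: BusRd
[7] P0: load  L0 | P0:S(38), P1:I, P2:O(38) | bus: BusRd
[8] P0: store L0 := 84 | P0:M(84), P1:I, P2:I | bus: BusUpgr,Flush
[9] P0: store L0 := 40 | P0:M(40), P1:I, P2:I | bus: none
[10] P0: load  L3 | P0:S(90), P1:I, P2:S(90) | bus: none
[11] P2: load  L2 | P0:S(50), P1:I, P2:S(50) | bus: BusRd
[12] P2: store L2 := 33 | P0:I, P1:I, P2:M(33) | bus: BusUpgr
[13] P2: load  L1 | P0:I, P1:I, P2:E(60) | bus: BusRd
[14] P0: store L0 := 30 | P0:M(30), P1:I, P2:I | bus: none
[15] P1: load  L0 | P0:O(30), P1:S(30), P2:I | bus: BusRd
[16] P1: load  L2 | P0:I, P1:S(33), P2:O(33) | bus: BusRd
[17] P1: load  L3 | P0:S(90), P1:S(90), P2:S(90) | bus: BusRd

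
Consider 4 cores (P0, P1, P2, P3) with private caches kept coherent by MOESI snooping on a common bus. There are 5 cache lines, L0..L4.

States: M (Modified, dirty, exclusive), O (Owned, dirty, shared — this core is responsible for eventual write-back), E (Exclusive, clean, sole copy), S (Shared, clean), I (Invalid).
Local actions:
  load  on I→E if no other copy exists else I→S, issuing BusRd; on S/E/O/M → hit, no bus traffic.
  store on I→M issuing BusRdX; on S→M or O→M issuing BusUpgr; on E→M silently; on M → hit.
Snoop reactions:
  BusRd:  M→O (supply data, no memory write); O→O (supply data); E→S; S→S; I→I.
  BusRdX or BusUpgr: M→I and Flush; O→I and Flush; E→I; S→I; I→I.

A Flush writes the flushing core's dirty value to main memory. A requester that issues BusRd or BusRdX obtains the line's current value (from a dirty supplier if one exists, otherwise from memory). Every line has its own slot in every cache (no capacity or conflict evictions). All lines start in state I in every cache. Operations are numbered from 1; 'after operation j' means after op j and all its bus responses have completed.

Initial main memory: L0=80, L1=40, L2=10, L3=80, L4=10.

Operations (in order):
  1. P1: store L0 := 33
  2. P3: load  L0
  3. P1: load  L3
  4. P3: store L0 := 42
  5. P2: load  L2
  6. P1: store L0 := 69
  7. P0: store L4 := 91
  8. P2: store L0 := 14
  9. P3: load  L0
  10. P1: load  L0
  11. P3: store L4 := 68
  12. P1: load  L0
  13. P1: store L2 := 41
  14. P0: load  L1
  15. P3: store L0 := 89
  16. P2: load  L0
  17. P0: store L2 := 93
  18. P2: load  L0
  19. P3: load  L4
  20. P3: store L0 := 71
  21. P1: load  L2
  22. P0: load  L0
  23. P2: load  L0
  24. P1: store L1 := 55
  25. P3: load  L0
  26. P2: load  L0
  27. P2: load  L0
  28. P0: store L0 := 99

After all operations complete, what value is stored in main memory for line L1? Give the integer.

memory[L1] = 40

[1] P1: store L0 := 33 | P0:I, P1:M(33), P2:I, P3:I | bus: BusRdX
[2] P3: load  L0 | P0:I, P1:O(33), P2:I, P3:S(33) | bus: BusRd
[3] P1: load  L3 | P0:I, P1:E(80), P2:I, P3:I | bus: BusRd
[4] P3: store L0 := 42 | P0:I, P1:I, P2:I, P3:M(42) | bus: BusUpgr,Flush
[5] P2: load  L2 | P0:I, P1:I, P2:E(10), P3:I | bus: BusRd
[6] P1: store L0 := 69 | P0:I, P1:M(69), P2:I, P3:I | bus: BusRdX,Flush
[7] P0: store L4 := 91 | P0:M(91), P1:I, P2:I, P3:I | bus: BusRdX
[8] P2: store L0 := 14 | P0:I, P1:I, P2:M(14), P3:I | bus: BusRdX,Flush
[9] P3: load  L0 | P0:I, P1:I, P2:O(14), P3:S(14) | bus: BusRd
[10] P1: load  L0 | P0:I, P1:S(14), P2:O(14), P3:S(14) | bus: BusRd
[11] P3: store L4 := 68 | P0:I, P1:I, P2:I, P3:M(68) | bus: BusRdX,Flush
[12] P1: load  L0 | P0:I, P1:S(14), P2:O(14), P3:S(14) | bus: none
[13] P1: store L2 := 41 | P0:I, P1:M(41), P2:I, P3:I | bus: BusRdX
[14] P0: load  L1 | P0:E(40), P1:I, P2:I, P3:I | bus: BusRd
[15] P3: store L0 := 89 | P0:I, P1:I, P2:I, P3:M(89) | bus: BusUpgr,Flush
[16] P2: load  L0 | P0:I, P1:I, P2:S(89), P3:O(89) | bus: BusRd
[17] P0: store L2 := 93 | P0:M(93), P1:I, P2:I, P3:I | bus: BusRdX,Flush
[18] P2: load  L0 | P0:I, P1:I, P2:S(89), P3:O(89) | bus: none
[19] P3: load  L4 | P0:I, P1:I, P2:I, P3:M(68) | bus: none
[20] P3: store L0 := 71 | P0:I, P1:I, P2:I, P3:M(71) | bus: BusUpgr
[21] P1: load  L2 | P0:O(93), P1:S(93), P2:I, P3:I | bus: BusRd
[22] P0: load  L0 | P0:S(71), P1:I, P2:I, P3:O(71) | bus: BusRd
[23] P2: load  L0 | P0:S(71), P1:I, P2:S(71), P3:O(71) | bus: BusRd
[24] P1: store L1 := 55 | P0:I, P1:M(55), P2:I, P3:I | bus: BusRdX
[25] P3: load  L0 | P0:S(71), P1:I, P2:S(71), P3:O(71) | bus: none
[26] P2: load  L0 | P0:S(71), P1:I, P2:S(71), P3:O(71) | bus: none
[27] P2: load  L0 | P0:S(71), P1:I, P2:S(71), P3:O(71) | bus: none
[28] P0: store L0 := 99 | P0:M(99), P1:I, P2:I, P3:I | bus: BusUpgr,Flush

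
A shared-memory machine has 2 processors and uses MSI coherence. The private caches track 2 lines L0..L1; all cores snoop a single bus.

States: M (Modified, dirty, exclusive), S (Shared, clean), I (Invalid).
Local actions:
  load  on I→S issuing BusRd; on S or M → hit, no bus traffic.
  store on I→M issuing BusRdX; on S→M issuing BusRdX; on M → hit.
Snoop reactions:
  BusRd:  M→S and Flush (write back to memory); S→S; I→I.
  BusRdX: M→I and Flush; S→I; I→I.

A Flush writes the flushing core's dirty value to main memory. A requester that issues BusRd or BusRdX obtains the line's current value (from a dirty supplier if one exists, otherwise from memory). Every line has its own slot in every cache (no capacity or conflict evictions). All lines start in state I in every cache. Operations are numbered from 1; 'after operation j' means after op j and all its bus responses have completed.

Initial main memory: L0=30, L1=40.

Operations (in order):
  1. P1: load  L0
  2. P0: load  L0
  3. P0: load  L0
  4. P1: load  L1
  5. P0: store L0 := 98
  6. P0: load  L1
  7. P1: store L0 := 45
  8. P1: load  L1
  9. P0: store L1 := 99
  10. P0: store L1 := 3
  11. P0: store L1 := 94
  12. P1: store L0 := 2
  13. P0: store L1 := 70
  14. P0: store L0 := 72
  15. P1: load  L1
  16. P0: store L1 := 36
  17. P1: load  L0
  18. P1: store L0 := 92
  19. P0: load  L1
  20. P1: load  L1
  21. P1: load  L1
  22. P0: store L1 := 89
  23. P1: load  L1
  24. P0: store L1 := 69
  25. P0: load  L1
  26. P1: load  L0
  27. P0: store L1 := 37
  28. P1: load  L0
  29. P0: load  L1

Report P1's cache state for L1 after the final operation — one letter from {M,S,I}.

state = I

step 1: P1: load  L0  ⟶  IS  (L0)  txn=BusRd  M[L0]=30
step 2: P0: load  L0  ⟶  SS  (L0)  txn=BusRd  M[L0]=30
step 3: P0: load  L0  ⟶  SS  (L0)  txn=∅  M[L0]=30
step 4: P1: load  L1  ⟶  IS  (L1)  txn=BusRd  M[L1]=40
step 5: P0: store L0 := 98  ⟶  MI  (L0)  txn=BusRdX  M[L0]=30
step 6: P0: load  L1  ⟶  SS  (L1)  txn=BusRd  M[L1]=40
step 7: P1: store L0 := 45  ⟶  IM  (L0)  txn=BusRdX+Flush  M[L0]=98
step 8: P1: load  L1  ⟶  SS  (L1)  txn=∅  M[L1]=40
step 9: P0: store L1 := 99  ⟶  MI  (L1)  txn=BusRdX  M[L1]=40
step 10: P0: store L1 := 3  ⟶  MI  (L1)  txn=∅  M[L1]=40
step 11: P0: store L1 := 94  ⟶  MI  (L1)  txn=∅  M[L1]=40
step 12: P1: store L0 := 2  ⟶  IM  (L0)  txn=∅  M[L0]=98
step 13: P0: store L1 := 70  ⟶  MI  (L1)  txn=∅  M[L1]=40
step 14: P0: store L0 := 72  ⟶  MI  (L0)  txn=BusRdX+Flush  M[L0]=2
step 15: P1: load  L1  ⟶  SS  (L1)  txn=BusRd+Flush  M[L1]=70
step 16: P0: store L1 := 36  ⟶  MI  (L1)  txn=BusRdX  M[L1]=70
step 17: P1: load  L0  ⟶  SS  (L0)  txn=BusRd+Flush  M[L0]=72
step 18: P1: store L0 := 92  ⟶  IM  (L0)  txn=BusRdX  M[L0]=72
step 19: P0: load  L1  ⟶  MI  (L1)  txn=∅  M[L1]=70
step 20: P1: load  L1  ⟶  SS  (L1)  txn=BusRd+Flush  M[L1]=36
step 21: P1: load  L1  ⟶  SS  (L1)  txn=∅  M[L1]=36
step 22: P0: store L1 := 89  ⟶  MI  (L1)  txn=BusRdX  M[L1]=36
step 23: P1: load  L1  ⟶  SS  (L1)  txn=BusRd+Flush  M[L1]=89
step 24: P0: store L1 := 69  ⟶  MI  (L1)  txn=BusRdX  M[L1]=89
step 25: P0: load  L1  ⟶  MI  (L1)  txn=∅  M[L1]=89
step 26: P1: load  L0  ⟶  IM  (L0)  txn=∅  M[L0]=72
step 27: P0: store L1 := 37  ⟶  MI  (L1)  txn=∅  M[L1]=89
step 28: P1: load  L0  ⟶  IM  (L0)  txn=∅  M[L0]=72
step 29: P0: load  L1  ⟶  MI  (L1)  txn=∅  M[L1]=89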